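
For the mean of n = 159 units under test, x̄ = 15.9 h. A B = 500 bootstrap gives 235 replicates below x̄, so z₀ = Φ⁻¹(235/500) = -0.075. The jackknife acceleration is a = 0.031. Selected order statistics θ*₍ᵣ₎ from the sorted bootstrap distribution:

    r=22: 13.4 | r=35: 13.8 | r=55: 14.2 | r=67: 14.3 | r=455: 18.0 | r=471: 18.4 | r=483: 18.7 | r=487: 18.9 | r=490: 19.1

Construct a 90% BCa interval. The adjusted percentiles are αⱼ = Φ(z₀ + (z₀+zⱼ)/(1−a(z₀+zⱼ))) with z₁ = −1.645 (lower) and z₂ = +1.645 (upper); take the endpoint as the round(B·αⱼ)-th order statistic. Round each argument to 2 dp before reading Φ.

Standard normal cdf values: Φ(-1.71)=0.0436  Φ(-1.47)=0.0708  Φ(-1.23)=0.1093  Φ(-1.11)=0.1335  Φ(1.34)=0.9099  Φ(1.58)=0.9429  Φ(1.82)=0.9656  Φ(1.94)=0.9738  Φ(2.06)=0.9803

Lower: z₀ + z₁ = -0.075 + (-1.645) = -1.720; 1 − a(z₀+z₁) = 1 − (0.031)(-1.720) = 1.0533; argument = -0.075 + (-1.720)/1.0533 = -1.7079 → -1.71.
α₁ = Φ(-1.71) = 0.0436; rank = round(500 × 0.0436) = 22; θ*₍22₎ = 13.4.
Upper: z₀ + z₂ = 1.570; 1 − a(z₀+z₂) = 0.9513; argument = 1.5753 → 1.58; α₂ = 0.9429; rank = 471; θ*₍471₎ = 18.4.

(13.4, 18.4)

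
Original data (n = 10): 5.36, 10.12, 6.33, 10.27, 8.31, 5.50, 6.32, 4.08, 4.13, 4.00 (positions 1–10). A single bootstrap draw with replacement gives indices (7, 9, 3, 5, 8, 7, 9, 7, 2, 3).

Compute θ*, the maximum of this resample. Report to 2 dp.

θ* = 10.12

Resample values: 6.32, 4.13, 6.33, 8.31, 4.08, 6.32, 4.13, 6.32, 10.12, 6.33.
Maximum = 10.12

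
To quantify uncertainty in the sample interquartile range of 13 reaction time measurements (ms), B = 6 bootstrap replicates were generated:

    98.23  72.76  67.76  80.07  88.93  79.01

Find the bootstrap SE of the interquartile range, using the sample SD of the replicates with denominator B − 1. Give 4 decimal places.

Bootstrap SE is the standard deviation of the 6 replicate interquartile ranges.
Mean of replicates: (98.23 + 72.76 + 67.76 + 80.07 + 88.93 + 79.01) / 6 = 486.76000 / 6 = 81.12667
Sum of squared deviations: (+17.10333)² + (−8.36667)² + (−13.36667)² + (−1.05667)² + (+7.80333)² + (−2.11667)² = 607.68173
Variance = 607.68173 / 5 = 121.53635
SE* = √121.53635

SE* = 11.0244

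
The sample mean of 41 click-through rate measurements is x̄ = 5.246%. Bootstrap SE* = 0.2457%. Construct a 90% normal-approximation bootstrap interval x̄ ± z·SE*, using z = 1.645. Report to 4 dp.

(4.8418, 5.6502)

Margin = 1.645 × 0.2457 = 0.40418
Interval: 5.246 ± 0.40418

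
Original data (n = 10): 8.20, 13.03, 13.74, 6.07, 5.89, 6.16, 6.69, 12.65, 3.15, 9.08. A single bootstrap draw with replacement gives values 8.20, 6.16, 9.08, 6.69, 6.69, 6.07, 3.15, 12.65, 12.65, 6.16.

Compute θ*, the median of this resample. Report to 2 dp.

θ* = 6.69

Sorted: 3.15, 6.07, 6.16, 6.16, 6.69, 6.69, 8.20, 9.08, 12.65, 12.65
Median = average of the two middle values = 6.69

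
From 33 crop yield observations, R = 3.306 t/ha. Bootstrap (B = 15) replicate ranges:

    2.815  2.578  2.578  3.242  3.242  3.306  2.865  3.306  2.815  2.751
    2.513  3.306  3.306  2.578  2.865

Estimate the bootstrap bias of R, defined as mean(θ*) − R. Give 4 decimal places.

bias = −0.3683

mean(θ*) = (2.815 + 2.578 + 2.578 + 3.242 + 3.242 + 3.306 + 2.865 + 3.306 + 2.815 + 2.751 + 2.513 + 3.306 + 3.306 + 2.578 + 2.865) / 15 = 2.93773
bias = 2.93773 − 3.306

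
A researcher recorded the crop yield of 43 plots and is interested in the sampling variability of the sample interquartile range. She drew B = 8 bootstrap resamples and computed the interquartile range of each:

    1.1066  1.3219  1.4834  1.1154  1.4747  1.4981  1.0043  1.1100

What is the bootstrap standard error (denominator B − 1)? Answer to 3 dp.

Bootstrap SE is the standard deviation of the 8 replicate interquartile ranges.
Mean of replicates: (1.1066 + 1.3219 + 1.4834 + 1.1154 + 1.4747 + 1.4981 + 1.0043 + 1.1100) / 8 = 10.11440 / 8 = 1.26430
Sum of squared deviations: (−0.15770)² + (+0.05760)² + (+0.21910)² + (−0.14890)² + (+0.21040)² + (+0.23380)² + (−0.26000)² + (−0.15430)² = 0.28870
Variance = 0.28870 / 7 = 0.04124
SE* = √0.04124

SE* = 0.203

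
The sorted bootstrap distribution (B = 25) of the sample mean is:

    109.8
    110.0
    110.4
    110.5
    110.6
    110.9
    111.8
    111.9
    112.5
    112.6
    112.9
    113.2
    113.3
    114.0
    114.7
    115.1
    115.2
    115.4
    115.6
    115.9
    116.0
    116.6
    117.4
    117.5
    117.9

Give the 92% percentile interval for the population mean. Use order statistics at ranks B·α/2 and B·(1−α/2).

(109.8, 117.5)

α = 0.08; lower rank = 25 × 0.040 = 1; upper rank = 25 × 0.960 = 24.
The 1st smallest replicate is 109.8; the 24th is 117.5.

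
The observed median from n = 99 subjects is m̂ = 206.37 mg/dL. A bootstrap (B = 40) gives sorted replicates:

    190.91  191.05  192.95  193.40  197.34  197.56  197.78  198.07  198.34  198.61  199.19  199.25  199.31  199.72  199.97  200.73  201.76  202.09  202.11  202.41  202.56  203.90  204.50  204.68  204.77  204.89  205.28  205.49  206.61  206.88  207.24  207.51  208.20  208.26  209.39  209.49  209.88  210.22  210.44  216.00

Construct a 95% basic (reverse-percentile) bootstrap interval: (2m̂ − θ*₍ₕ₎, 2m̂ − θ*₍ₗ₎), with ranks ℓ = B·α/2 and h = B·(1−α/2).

(202.30, 221.83)

Percentile endpoints at ranks 1 and 39: θ*₍1₎ = 190.91, θ*₍39₎ = 210.44.
Basic interval reflects these around m̂:
  lower = 2 × 206.37 − 210.44 = 202.30
  upper = 2 × 206.37 − 190.91 = 221.83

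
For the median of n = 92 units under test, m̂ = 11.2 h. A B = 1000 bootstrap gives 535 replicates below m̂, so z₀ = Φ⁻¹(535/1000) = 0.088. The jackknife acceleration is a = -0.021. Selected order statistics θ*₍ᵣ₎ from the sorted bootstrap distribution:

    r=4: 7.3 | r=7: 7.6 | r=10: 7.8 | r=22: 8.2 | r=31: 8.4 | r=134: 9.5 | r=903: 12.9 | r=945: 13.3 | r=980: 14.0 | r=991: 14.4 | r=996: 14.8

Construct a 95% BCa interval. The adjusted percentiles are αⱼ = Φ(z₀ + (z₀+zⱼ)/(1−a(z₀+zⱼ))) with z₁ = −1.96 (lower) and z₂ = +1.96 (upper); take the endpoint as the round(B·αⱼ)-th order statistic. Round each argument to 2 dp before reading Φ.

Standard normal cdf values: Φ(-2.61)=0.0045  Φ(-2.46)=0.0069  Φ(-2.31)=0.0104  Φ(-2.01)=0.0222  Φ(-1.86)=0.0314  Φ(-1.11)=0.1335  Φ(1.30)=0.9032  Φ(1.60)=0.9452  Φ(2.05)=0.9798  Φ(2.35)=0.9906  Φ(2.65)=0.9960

Lower: z₀ + z₁ = 0.088 + (-1.960) = -1.872; 1 − a(z₀+z₁) = 1 − (-0.021)(-1.872) = 0.9607; argument = 0.088 + (-1.872)/0.9607 = -1.8606 → -1.86.
α₁ = Φ(-1.86) = 0.0314; rank = round(1000 × 0.0314) = 31; θ*₍31₎ = 8.4.
Upper: z₀ + z₂ = 2.048; 1 − a(z₀+z₂) = 1.0430; argument = 2.0516 → 2.05; α₂ = 0.9798; rank = 980; θ*₍980₎ = 14.0.

(8.4, 14.0)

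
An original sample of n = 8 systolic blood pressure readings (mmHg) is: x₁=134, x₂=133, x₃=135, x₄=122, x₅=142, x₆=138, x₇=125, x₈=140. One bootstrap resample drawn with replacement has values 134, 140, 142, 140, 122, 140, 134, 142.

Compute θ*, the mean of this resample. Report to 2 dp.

θ* = 136.75

Mean = (134 + 140 + 142 + 140 + 122 + 140 + 134 + 142) / 8 = 1094.0 / 8 = 136.75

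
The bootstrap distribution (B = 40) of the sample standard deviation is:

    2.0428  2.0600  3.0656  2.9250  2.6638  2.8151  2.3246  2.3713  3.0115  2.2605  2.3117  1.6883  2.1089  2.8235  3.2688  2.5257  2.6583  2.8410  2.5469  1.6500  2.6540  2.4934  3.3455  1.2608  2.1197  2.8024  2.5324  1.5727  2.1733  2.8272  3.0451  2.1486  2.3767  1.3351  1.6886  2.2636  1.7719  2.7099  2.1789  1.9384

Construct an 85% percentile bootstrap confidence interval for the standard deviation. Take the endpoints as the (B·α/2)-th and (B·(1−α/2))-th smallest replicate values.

Sorted replicates: 1.2608, 1.3351, 1.5727, 1.6500, 1.6883, 1.6886, 1.7719, 1.9384, 2.0428, 2.0600, 2.1089, 2.1197, 2.1486, 2.1733, 2.1789, 2.2605, 2.2636, 2.3117, 2.3246, 2.3713, 2.3767, 2.4934, 2.5257, 2.5324, 2.5469, 2.6540, 2.6583, 2.6638, 2.7099, 2.8024, 2.8151, 2.8235, 2.8272, 2.8410, 2.9250, 3.0115, 3.0451, 3.0656, 3.2688, 3.3455
α = 0.15; lower rank = 40 × 0.075 = 3; upper rank = 40 × 0.925 = 37.
The 3rd smallest replicate is 1.5727; the 37th is 3.0451.

(1.5727, 3.0451)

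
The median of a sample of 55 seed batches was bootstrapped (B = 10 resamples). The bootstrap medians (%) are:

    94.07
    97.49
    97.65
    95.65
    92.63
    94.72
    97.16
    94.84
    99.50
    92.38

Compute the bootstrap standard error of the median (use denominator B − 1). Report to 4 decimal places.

SE* = 2.3167

Bootstrap SE is the standard deviation of the 10 replicate medians.
Mean of replicates: (94.07 + 97.49 + 97.65 + 95.65 + 92.63 + 94.72 + 97.16 + 94.84 + 99.50 + 92.38) / 10 = 956.09000 / 10 = 95.60900
Sum of squared deviations: (−1.53900)² + (+1.88100)² + (+2.04100)² + (+0.04100)² + (−2.97900)² + (−0.88900)² + (+1.55100)² + (−0.76900)² + (+3.89100)² + (−3.22900)² = 48.30209
Variance = 48.30209 / 9 = 5.36690
SE* = √5.36690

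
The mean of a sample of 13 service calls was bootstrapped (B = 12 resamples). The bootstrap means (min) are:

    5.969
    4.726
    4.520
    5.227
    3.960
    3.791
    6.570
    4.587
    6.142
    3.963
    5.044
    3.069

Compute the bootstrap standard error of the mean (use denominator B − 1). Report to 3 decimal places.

Bootstrap SE is the standard deviation of the 12 replicate means.
Mean of replicates: (5.969 + 4.726 + 4.520 + 5.227 + 3.960 + 3.791 + 6.570 + 4.587 + 6.142 + 3.963 + 5.044 + 3.069) / 12 = 57.5680 / 12 = 4.7973
Sum of squared deviations: (+1.1717)² + (−0.0713)² + (−0.2773)² + (+0.4297)² + (−0.8373)² + (−1.0063)² + (+1.7727)² + (−0.2103)² + (+1.3447)² + (−0.8343)² + (+0.2467)² + (−1.7283)² = 12.0921
Variance = 12.0921 / 11 = 1.0993
SE* = √1.0993

SE* = 1.048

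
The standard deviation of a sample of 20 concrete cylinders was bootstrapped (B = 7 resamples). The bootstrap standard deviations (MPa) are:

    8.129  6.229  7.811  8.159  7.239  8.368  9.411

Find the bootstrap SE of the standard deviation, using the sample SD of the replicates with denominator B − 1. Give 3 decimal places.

SE* = 0.988

Bootstrap SE is the standard deviation of the 7 replicate standard deviations.
Mean of replicates: (8.129 + 6.229 + 7.811 + 8.159 + 7.239 + 8.368 + 9.411) / 7 = 55.3460 / 7 = 7.9066
Sum of squared deviations: (+0.2224)² + (−1.6776)² + (−0.0956)² + (+0.2524)² + (−0.6676)² + (+0.4614)² + (+1.5044)² = 5.8584
Variance = 5.8584 / 6 = 0.9764
SE* = √0.9764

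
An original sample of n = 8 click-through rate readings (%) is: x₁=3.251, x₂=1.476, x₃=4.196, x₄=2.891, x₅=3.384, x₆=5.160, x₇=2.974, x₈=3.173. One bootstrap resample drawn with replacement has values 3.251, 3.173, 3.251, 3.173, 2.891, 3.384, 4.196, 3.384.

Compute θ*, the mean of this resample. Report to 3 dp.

θ* = 3.338

Mean = (3.251 + 3.173 + 3.251 + 3.173 + 2.891 + 3.384 + 4.196 + 3.384) / 8 = 26.7030 / 8 = 3.338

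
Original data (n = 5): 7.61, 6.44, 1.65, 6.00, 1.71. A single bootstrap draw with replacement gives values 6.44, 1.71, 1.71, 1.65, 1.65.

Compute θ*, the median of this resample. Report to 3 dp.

Sorted: 1.65, 1.65, 1.71, 1.71, 6.44
Median = middle value = 1.710

θ* = 1.710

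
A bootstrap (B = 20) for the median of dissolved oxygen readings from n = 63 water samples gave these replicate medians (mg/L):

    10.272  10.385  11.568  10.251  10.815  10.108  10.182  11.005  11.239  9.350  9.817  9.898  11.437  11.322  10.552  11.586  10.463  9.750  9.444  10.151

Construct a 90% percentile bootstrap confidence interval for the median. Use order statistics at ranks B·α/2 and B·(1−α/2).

Sorted replicates: 9.350, 9.444, 9.750, 9.817, 9.898, 10.108, 10.151, 10.182, 10.251, 10.272, 10.385, 10.463, 10.552, 10.815, 11.005, 11.239, 11.322, 11.437, 11.568, 11.586
α = 0.10; lower rank = 20 × 0.050 = 1; upper rank = 20 × 0.950 = 19.
The 1st smallest replicate is 9.350; the 19th is 11.568.

(9.350, 11.568)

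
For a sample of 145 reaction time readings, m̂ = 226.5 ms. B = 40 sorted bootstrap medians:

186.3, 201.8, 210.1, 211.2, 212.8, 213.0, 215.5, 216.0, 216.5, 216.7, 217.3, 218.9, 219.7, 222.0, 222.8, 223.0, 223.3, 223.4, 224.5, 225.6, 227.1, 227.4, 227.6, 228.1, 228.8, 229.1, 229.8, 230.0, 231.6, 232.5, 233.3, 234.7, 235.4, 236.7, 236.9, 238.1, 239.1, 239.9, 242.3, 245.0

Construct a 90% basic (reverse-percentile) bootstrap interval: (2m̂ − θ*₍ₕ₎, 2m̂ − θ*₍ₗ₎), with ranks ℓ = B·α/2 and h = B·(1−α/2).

Percentile endpoints at ranks 2 and 38: θ*₍2₎ = 201.8, θ*₍38₎ = 239.9.
Basic interval reflects these around m̂:
  lower = 2 × 226.5 − 239.9 = 213.1
  upper = 2 × 226.5 − 201.8 = 251.2

(213.1, 251.2)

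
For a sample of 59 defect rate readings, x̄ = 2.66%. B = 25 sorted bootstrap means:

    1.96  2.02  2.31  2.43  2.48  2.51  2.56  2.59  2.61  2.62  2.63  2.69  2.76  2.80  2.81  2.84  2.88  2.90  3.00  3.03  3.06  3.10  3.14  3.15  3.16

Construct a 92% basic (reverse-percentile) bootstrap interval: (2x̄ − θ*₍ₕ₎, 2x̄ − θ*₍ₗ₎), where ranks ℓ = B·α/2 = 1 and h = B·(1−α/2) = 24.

Percentile endpoints at ranks 1 and 24: θ*₍1₎ = 1.96, θ*₍24₎ = 3.15.
Basic interval reflects these around x̄:
  lower = 2 × 2.66 − 3.15 = 2.17
  upper = 2 × 2.66 − 1.96 = 3.36

(2.17, 3.36)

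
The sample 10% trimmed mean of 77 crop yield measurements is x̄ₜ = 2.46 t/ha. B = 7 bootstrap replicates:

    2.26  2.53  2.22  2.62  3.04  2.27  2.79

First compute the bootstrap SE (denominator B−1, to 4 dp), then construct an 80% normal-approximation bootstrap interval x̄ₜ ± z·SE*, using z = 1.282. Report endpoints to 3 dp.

Mean of replicates = 2.5329; sum of squared deviations = 0.5723; SE* = √(0.5723/6) = 0.3089
Margin = 1.282 × 0.3089 = 0.3960
Interval: 2.46 ± 0.3960

(2.064, 2.856)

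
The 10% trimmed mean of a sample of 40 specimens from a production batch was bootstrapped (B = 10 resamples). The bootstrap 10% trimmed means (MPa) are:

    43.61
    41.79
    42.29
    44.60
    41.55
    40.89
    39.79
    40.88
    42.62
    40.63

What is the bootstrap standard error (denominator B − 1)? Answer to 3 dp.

Bootstrap SE is the standard deviation of the 10 replicate 10% trimmed means.
Mean of replicates: (43.61 + 41.79 + 42.29 + 44.60 + 41.55 + 40.89 + 39.79 + 40.88 + 42.62 + 40.63) / 10 = 418.6500 / 10 = 41.8650
Sum of squared deviations: (+1.7450)² + (−0.0750)² + (+0.4250)² + (+2.7350)² + (−0.3150)² + (−0.9750)² + (−2.0750)² + (−0.9850)² + (+0.7550)² + (−1.2350)² = 19.1324
Variance = 19.1324 / 9 = 2.1258
SE* = √2.1258

SE* = 1.458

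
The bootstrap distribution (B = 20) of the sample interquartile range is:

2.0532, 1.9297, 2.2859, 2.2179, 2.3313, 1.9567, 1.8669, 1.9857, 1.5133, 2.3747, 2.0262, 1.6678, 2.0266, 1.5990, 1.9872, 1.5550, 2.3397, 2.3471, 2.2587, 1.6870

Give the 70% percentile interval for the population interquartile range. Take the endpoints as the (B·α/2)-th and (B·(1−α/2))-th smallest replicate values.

(1.5990, 2.3313)

Sorted replicates: 1.5133, 1.5550, 1.5990, 1.6678, 1.6870, 1.8669, 1.9297, 1.9567, 1.9857, 1.9872, 2.0262, 2.0266, 2.0532, 2.2179, 2.2587, 2.2859, 2.3313, 2.3397, 2.3471, 2.3747
α = 0.30; lower rank = 20 × 0.150 = 3; upper rank = 20 × 0.850 = 17.
The 3rd smallest replicate is 1.5990; the 17th is 2.3313.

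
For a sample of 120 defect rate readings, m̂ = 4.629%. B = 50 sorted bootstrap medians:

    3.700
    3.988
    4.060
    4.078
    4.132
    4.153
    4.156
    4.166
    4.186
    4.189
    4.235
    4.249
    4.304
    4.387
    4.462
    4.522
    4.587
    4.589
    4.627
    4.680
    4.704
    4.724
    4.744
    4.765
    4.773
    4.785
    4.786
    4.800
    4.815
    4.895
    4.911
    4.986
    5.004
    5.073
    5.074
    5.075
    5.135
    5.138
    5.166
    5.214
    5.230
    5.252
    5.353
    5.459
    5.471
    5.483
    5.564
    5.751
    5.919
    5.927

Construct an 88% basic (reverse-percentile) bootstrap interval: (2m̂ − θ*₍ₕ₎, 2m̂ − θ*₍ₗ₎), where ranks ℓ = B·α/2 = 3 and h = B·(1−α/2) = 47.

(3.694, 5.198)

Percentile endpoints at ranks 3 and 47: θ*₍3₎ = 4.060, θ*₍47₎ = 5.564.
Basic interval reflects these around m̂:
  lower = 2 × 4.629 − 5.564 = 3.694
  upper = 2 × 4.629 − 4.060 = 5.198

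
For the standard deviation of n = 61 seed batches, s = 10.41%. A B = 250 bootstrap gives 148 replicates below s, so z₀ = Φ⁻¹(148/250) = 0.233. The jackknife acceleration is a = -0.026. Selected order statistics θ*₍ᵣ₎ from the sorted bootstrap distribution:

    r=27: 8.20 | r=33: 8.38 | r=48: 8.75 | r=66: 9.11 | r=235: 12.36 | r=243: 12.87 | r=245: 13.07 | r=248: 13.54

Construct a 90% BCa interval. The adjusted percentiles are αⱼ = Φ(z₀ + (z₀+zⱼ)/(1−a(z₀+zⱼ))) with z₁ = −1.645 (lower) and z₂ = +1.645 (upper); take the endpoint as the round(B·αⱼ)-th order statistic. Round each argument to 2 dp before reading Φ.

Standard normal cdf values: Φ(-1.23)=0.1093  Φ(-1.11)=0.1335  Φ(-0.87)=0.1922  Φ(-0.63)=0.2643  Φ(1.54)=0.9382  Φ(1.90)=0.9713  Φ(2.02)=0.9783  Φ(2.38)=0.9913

(8.20, 13.07)

Lower: z₀ + z₁ = 0.233 + (-1.645) = -1.412; 1 − a(z₀+z₁) = 1 − (-0.026)(-1.412) = 0.9633; argument = 0.233 + (-1.412)/0.9633 = -1.2328 → -1.23.
α₁ = Φ(-1.23) = 0.1093; rank = round(250 × 0.1093) = 27; θ*₍27₎ = 8.20.
Upper: z₀ + z₂ = 1.878; 1 − a(z₀+z₂) = 1.0488; argument = 2.0236 → 2.02; α₂ = 0.9783; rank = 245; θ*₍245₎ = 13.07.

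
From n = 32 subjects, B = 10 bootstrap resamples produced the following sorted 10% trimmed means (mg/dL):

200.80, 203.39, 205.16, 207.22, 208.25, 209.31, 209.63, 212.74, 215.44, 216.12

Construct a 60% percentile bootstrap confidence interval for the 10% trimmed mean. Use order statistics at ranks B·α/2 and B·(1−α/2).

(203.39, 212.74)

α = 0.40; lower rank = 10 × 0.200 = 2; upper rank = 10 × 0.800 = 8.
The 2nd smallest replicate is 203.39; the 8th is 212.74.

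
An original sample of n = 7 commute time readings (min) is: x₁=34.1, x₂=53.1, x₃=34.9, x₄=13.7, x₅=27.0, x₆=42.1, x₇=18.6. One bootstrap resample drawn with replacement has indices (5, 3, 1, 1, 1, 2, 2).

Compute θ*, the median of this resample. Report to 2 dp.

Resample values: 27.0, 34.9, 34.1, 34.1, 34.1, 53.1, 53.1.
Sorted: 27.0, 34.1, 34.1, 34.1, 34.9, 53.1, 53.1
Median = middle value = 34.10

θ* = 34.10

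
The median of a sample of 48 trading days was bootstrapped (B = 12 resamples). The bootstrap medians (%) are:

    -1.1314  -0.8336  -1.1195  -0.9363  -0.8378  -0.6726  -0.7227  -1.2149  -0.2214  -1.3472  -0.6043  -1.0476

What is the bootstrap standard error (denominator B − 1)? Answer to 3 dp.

Bootstrap SE is the standard deviation of the 12 replicate medians.
Mean of replicates: ((-1.1314) + (-0.8336) + (-1.1195) + (-0.9363) + (-0.8378) + (-0.6726) + (-0.7227) + (-1.2149) + (-0.2214) + (-1.3472) + (-0.6043) + (-1.0476)) / 12 = -10.68930 / 12 = -0.89077
Sum of squared deviations: (−0.24062)² + (+0.05717)² + (−0.22872)² + (−0.04553)² + (+0.05297)² + (+0.21818)² + (+0.16807)² + (−0.32413)² + (+0.66937)² + (−0.45642)² + (+0.28648)² + (−0.15683)² = 1.06232
Variance = 1.06232 / 11 = 0.09657
SE* = √0.09657

SE* = 0.311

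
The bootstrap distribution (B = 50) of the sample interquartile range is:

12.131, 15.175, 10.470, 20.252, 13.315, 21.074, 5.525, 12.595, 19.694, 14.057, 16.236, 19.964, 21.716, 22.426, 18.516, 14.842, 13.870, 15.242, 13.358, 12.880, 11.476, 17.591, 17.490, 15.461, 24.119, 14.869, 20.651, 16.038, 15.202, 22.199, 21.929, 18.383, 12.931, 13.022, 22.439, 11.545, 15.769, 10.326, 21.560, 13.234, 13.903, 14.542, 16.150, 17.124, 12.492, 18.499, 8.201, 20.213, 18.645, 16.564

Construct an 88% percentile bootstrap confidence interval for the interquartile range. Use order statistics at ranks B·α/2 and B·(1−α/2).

(10.326, 22.199)

Sorted replicates: 5.525, 8.201, 10.326, 10.470, 11.476, 11.545, 12.131, 12.492, 12.595, 12.880, 12.931, 13.022, 13.234, 13.315, 13.358, 13.870, 13.903, 14.057, 14.542, 14.842, 14.869, 15.175, 15.202, 15.242, 15.461, 15.769, 16.038, 16.150, 16.236, 16.564, 17.124, 17.490, 17.591, 18.383, 18.499, 18.516, 18.645, 19.694, 19.964, 20.213, 20.252, 20.651, 21.074, 21.560, 21.716, 21.929, 22.199, 22.426, 22.439, 24.119
α = 0.12; lower rank = 50 × 0.060 = 3; upper rank = 50 × 0.940 = 47.
The 3rd smallest replicate is 10.326; the 47th is 22.199.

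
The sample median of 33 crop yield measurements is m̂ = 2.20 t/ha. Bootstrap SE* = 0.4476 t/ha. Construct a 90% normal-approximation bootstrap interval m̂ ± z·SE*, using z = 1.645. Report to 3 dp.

Margin = 1.645 × 0.4476 = 0.7363
Interval: 2.20 ± 0.7363

(1.464, 2.936)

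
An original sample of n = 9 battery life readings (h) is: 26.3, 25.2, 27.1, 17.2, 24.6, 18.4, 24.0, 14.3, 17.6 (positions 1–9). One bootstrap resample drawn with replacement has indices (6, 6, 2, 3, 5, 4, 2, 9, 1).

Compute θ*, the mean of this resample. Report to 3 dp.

Resample values: 18.4, 18.4, 25.2, 27.1, 24.6, 17.2, 25.2, 17.6, 26.3.
Mean = (18.4 + 18.4 + 25.2 + 27.1 + 24.6 + 17.2 + 25.2 + 17.6 + 26.3) / 9 = 200.00 / 9 = 22.222

θ* = 22.222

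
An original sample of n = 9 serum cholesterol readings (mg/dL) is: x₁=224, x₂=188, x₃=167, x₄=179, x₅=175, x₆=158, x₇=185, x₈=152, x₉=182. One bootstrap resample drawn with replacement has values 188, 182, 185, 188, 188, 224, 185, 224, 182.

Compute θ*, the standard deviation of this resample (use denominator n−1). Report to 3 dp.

Mean = 194.0000; sum of squared deviations = 2358.0000
s² = 2358.0000 / 8 = 294.7500
s = √294.7500 = 17.168

θ* = 17.168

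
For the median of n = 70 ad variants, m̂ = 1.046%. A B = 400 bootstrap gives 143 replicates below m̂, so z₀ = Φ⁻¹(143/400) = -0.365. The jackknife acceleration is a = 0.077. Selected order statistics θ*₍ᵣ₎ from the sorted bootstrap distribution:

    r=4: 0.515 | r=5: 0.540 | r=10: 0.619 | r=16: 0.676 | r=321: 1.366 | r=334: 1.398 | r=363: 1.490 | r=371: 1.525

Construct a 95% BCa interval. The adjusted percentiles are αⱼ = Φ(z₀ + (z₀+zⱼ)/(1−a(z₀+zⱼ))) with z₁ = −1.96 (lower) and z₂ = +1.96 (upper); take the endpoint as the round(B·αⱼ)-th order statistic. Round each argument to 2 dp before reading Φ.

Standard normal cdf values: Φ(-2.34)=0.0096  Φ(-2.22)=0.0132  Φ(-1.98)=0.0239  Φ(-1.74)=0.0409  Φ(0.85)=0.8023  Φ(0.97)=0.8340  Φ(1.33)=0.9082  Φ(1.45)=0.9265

(0.515, 1.525)

Lower: z₀ + z₁ = -0.365 + (-1.960) = -2.325; 1 − a(z₀+z₁) = 1 − (0.077)(-2.325) = 1.1790; argument = -0.365 + (-2.325)/1.1790 = -2.3370 → -2.34.
α₁ = Φ(-2.34) = 0.0096; rank = round(400 × 0.0096) = 4; θ*₍4₎ = 0.515.
Upper: z₀ + z₂ = 1.595; 1 − a(z₀+z₂) = 0.8772; argument = 1.4533 → 1.45; α₂ = 0.9265; rank = 371; θ*₍371₎ = 1.525.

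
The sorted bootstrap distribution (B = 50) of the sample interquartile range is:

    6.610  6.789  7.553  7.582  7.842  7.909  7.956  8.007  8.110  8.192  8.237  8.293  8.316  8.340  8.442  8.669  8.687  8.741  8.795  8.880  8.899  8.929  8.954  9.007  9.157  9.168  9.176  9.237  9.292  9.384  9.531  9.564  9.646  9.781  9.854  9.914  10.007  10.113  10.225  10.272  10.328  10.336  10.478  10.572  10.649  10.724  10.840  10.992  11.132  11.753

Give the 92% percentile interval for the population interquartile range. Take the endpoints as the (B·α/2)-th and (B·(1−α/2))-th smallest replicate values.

(6.789, 10.992)

α = 0.08; lower rank = 50 × 0.040 = 2; upper rank = 50 × 0.960 = 48.
The 2nd smallest replicate is 6.789; the 48th is 10.992.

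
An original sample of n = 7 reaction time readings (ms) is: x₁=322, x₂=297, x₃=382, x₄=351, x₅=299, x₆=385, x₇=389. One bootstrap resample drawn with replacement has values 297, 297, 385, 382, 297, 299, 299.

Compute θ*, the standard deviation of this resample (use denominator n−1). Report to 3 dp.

θ* = 41.836

Mean = 322.2857; sum of squared deviations = 10501.4286
s² = 10501.4286 / 6 = 1750.2381
s = √1750.2381 = 41.836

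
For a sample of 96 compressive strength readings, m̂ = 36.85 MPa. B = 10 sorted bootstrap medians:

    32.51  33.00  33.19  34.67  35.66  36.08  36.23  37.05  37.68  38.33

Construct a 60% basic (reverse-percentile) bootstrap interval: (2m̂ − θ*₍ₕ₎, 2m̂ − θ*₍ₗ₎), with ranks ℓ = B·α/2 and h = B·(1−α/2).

(36.65, 40.70)

Percentile endpoints at ranks 2 and 8: θ*₍2₎ = 33.00, θ*₍8₎ = 37.05.
Basic interval reflects these around m̂:
  lower = 2 × 36.85 − 37.05 = 36.65
  upper = 2 × 36.85 − 33.00 = 40.70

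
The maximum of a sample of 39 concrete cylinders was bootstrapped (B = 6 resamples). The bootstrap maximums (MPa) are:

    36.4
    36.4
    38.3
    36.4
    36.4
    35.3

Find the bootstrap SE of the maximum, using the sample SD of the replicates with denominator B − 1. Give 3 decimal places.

Bootstrap SE is the standard deviation of the 6 replicate maximums.
Mean of replicates: (36.4 + 36.4 + 38.3 + 36.4 + 36.4 + 35.3) / 6 = 219.2000 / 6 = 36.5333
Sum of squared deviations: (−0.1333)² + (−0.1333)² + (+1.7667)² + (−0.1333)² + (−0.1333)² + (−1.2333)² = 4.7133
Variance = 4.7133 / 5 = 0.9427
SE* = √0.9427

SE* = 0.971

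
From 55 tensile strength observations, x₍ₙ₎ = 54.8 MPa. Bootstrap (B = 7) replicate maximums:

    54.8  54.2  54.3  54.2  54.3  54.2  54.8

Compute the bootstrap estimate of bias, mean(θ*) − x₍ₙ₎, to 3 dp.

bias = −0.400

mean(θ*) = (54.8 + 54.2 + 54.3 + 54.2 + 54.3 + 54.2 + 54.8) / 7 = 54.4000
bias = 54.4000 − 54.8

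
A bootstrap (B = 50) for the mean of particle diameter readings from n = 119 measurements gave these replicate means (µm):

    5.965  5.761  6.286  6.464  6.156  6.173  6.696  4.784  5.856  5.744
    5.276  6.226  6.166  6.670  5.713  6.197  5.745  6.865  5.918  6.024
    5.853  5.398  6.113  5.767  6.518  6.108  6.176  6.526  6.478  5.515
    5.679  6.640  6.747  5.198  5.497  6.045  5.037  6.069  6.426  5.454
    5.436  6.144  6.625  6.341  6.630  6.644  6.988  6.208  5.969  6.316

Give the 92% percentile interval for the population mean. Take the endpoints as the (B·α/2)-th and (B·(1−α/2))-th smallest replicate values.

(5.037, 6.747)

Sorted replicates: 4.784, 5.037, 5.198, 5.276, 5.398, 5.436, 5.454, 5.497, 5.515, 5.679, 5.713, 5.744, 5.745, 5.761, 5.767, 5.853, 5.856, 5.918, 5.965, 5.969, 6.024, 6.045, 6.069, 6.108, 6.113, 6.144, 6.156, 6.166, 6.173, 6.176, 6.197, 6.208, 6.226, 6.286, 6.316, 6.341, 6.426, 6.464, 6.478, 6.518, 6.526, 6.625, 6.630, 6.640, 6.644, 6.670, 6.696, 6.747, 6.865, 6.988
α = 0.08; lower rank = 50 × 0.040 = 2; upper rank = 50 × 0.960 = 48.
The 2nd smallest replicate is 5.037; the 48th is 6.747.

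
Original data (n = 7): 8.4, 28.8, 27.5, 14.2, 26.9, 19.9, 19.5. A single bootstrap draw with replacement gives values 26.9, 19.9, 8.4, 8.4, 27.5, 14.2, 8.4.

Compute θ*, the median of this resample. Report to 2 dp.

Sorted: 8.4, 8.4, 8.4, 14.2, 19.9, 26.9, 27.5
Median = middle value = 14.20

θ* = 14.20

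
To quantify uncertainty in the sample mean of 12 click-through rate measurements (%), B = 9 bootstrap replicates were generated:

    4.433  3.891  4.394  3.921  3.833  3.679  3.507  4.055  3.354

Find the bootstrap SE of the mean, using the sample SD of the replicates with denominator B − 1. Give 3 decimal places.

Bootstrap SE is the standard deviation of the 9 replicate means.
Mean of replicates: (4.433 + 3.891 + 4.394 + 3.921 + 3.833 + 3.679 + 3.507 + 4.055 + 3.354) / 9 = 35.0670 / 9 = 3.8963
Sum of squared deviations: (+0.5367)² + (−0.0053)² + (+0.4977)² + (+0.0247)² + (−0.0633)² + (−0.2173)² + (−0.3893)² + (+0.1587)² + (−0.5423)² = 1.0584
Variance = 1.0584 / 8 = 0.1323
SE* = √0.1323

SE* = 0.364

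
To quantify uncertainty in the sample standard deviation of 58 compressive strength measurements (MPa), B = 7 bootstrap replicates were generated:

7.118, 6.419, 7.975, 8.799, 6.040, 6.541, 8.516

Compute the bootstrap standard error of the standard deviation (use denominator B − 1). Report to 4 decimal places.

SE* = 1.0909

Bootstrap SE is the standard deviation of the 7 replicate standard deviations.
Mean of replicates: (7.118 + 6.419 + 7.975 + 8.799 + 6.040 + 6.541 + 8.516) / 7 = 51.40800 / 7 = 7.34400
Sum of squared deviations: (−0.22600)² + (−0.92500)² + (+0.63100)² + (+1.45500)² + (−1.30400)² + (−0.80300)² + (+1.17200)² = 7.14070
Variance = 7.14070 / 6 = 1.19012
SE* = √1.19012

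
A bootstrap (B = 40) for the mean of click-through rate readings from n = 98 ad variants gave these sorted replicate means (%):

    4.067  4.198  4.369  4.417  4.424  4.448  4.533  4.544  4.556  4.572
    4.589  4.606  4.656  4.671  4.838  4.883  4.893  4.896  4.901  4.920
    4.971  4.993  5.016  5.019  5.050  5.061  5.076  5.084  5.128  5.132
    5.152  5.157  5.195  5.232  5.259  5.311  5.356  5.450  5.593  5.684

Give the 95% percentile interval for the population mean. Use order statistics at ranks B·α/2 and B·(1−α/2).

α = 0.05; lower rank = 40 × 0.025 = 1; upper rank = 40 × 0.975 = 39.
The 1st smallest replicate is 4.067; the 39th is 5.593.

(4.067, 5.593)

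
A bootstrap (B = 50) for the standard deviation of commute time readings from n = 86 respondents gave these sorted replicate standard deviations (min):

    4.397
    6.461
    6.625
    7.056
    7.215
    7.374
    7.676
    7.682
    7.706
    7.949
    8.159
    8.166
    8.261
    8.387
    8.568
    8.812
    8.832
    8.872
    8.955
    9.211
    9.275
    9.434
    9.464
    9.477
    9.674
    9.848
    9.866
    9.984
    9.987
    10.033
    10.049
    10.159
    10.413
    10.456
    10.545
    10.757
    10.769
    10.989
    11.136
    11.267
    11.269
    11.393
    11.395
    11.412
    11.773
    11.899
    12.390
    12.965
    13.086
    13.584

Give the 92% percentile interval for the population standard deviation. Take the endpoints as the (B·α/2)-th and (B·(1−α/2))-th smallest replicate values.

(6.461, 12.965)

α = 0.08; lower rank = 50 × 0.040 = 2; upper rank = 50 × 0.960 = 48.
The 2nd smallest replicate is 6.461; the 48th is 12.965.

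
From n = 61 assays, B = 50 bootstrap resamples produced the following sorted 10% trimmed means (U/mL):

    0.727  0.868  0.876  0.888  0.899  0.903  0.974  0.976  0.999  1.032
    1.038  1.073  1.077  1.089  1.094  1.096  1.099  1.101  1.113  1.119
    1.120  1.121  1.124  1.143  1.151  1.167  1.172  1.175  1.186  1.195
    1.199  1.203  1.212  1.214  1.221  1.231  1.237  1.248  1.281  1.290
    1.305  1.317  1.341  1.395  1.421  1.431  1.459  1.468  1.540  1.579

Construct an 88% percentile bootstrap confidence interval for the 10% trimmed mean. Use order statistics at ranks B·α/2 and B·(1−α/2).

(0.876, 1.459)

α = 0.12; lower rank = 50 × 0.060 = 3; upper rank = 50 × 0.940 = 47.
The 3rd smallest replicate is 0.876; the 47th is 1.459.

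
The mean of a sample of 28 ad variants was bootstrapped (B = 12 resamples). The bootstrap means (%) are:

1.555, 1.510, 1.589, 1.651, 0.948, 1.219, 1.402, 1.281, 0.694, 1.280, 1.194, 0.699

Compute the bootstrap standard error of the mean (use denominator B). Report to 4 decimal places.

SE* = 0.3122

Bootstrap SE is the standard deviation of the 12 replicate means.
Mean of replicates: (1.555 + 1.510 + 1.589 + 1.651 + 0.948 + 1.219 + 1.402 + 1.281 + 0.694 + 1.280 + 1.194 + 0.699) / 12 = 15.02200 / 12 = 1.25183
Sum of squared deviations: (+0.30317)² + (+0.25817)² + (+0.33717)² + (+0.39917)² + (−0.30383)² + (−0.03283)² + (+0.15017)² + (+0.02917)² + (−0.55783)² + (+0.02817)² + (−0.05783)² + (−0.55283)² = 1.16931
Variance = 1.16931 / 12 = 0.09744
SE* = √0.09744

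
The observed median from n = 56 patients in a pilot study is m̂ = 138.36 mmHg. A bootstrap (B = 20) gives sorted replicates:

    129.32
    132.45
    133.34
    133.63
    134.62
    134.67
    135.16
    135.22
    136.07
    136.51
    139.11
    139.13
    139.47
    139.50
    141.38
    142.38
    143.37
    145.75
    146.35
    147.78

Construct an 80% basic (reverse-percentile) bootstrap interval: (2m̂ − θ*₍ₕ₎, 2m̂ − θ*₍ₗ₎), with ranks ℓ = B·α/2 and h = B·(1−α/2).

(130.97, 144.27)

Percentile endpoints at ranks 2 and 18: θ*₍2₎ = 132.45, θ*₍18₎ = 145.75.
Basic interval reflects these around m̂:
  lower = 2 × 138.36 − 145.75 = 130.97
  upper = 2 × 138.36 − 132.45 = 144.27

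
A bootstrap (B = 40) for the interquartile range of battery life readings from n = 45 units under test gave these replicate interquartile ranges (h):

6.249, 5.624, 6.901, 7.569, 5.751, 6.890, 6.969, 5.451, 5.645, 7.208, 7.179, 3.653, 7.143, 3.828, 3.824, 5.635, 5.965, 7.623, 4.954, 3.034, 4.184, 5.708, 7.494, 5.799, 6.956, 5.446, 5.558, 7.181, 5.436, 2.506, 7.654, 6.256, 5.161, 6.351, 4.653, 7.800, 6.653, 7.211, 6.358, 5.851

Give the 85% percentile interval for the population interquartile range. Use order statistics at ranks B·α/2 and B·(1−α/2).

(3.653, 7.569)

Sorted replicates: 2.506, 3.034, 3.653, 3.824, 3.828, 4.184, 4.653, 4.954, 5.161, 5.436, 5.446, 5.451, 5.558, 5.624, 5.635, 5.645, 5.708, 5.751, 5.799, 5.851, 5.965, 6.249, 6.256, 6.351, 6.358, 6.653, 6.890, 6.901, 6.956, 6.969, 7.143, 7.179, 7.181, 7.208, 7.211, 7.494, 7.569, 7.623, 7.654, 7.800
α = 0.15; lower rank = 40 × 0.075 = 3; upper rank = 40 × 0.925 = 37.
The 3rd smallest replicate is 3.653; the 37th is 7.569.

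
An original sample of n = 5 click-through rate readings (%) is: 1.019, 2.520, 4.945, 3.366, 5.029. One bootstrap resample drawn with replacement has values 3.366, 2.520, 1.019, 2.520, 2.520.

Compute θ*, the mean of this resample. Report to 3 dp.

Mean = (3.366 + 2.520 + 1.019 + 2.520 + 2.520) / 5 = 11.9450 / 5 = 2.389

θ* = 2.389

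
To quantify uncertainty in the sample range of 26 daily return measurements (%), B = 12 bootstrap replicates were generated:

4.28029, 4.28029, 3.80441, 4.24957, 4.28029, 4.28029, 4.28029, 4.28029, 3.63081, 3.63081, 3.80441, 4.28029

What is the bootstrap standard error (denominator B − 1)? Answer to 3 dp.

Bootstrap SE is the standard deviation of the 12 replicate ranges.
Mean of replicates: (4.28029 + 4.28029 + 3.80441 + 4.24957 + 4.28029 + 4.28029 + 4.28029 + 4.28029 + 3.63081 + 3.63081 + 3.80441 + 4.28029) / 12 = 49.082040 / 12 = 4.090170
Sum of squared deviations: (+0.190120)² + (+0.190120)² + (−0.285760)² + (+0.159400)² + (+0.190120)² + (+0.190120)² + (+0.190120)² + (+0.190120)² + (−0.459360)² + (−0.459360)² + (−0.285760)² + (+0.190120)² = 0.863768
Variance = 0.863768 / 11 = 0.078524
SE* = √0.078524

SE* = 0.280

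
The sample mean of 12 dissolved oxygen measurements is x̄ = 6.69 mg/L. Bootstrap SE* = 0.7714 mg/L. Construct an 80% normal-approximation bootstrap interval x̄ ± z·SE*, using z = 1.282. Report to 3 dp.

Margin = 1.282 × 0.7714 = 0.9889
Interval: 6.69 ± 0.9889

(5.701, 7.679)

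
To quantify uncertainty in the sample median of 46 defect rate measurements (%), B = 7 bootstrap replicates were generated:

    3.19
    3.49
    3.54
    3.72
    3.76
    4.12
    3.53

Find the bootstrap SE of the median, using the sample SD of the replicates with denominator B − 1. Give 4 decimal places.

Bootstrap SE is the standard deviation of the 7 replicate medians.
Mean of replicates: (3.19 + 3.49 + 3.54 + 3.72 + 3.76 + 4.12 + 3.53) / 7 = 25.35000 / 7 = 3.62143
Sum of squared deviations: (−0.43143)² + (−0.13143)² + (−0.08143)² + (+0.09857)² + (+0.13857)² + (+0.49857)² + (−0.09143)² = 0.49589
Variance = 0.49589 / 6 = 0.08265
SE* = √0.08265

SE* = 0.2875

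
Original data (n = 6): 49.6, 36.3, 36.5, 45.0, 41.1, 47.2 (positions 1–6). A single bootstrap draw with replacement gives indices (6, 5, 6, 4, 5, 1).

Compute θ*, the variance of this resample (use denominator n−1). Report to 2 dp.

Resample values: 47.2, 41.1, 47.2, 45.0, 41.1, 49.6.
Mean = 45.2000; sum of squared deviations = 61.0200
s² = 61.0200 / 5 = 12.2040

θ* = 12.20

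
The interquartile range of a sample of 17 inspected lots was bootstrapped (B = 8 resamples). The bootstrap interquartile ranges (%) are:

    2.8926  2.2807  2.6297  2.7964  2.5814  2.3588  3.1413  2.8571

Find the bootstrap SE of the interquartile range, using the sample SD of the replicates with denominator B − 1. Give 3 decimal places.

SE* = 0.287

Bootstrap SE is the standard deviation of the 8 replicate interquartile ranges.
Mean of replicates: (2.8926 + 2.2807 + 2.6297 + 2.7964 + 2.5814 + 2.3588 + 3.1413 + 2.8571) / 8 = 21.53800 / 8 = 2.69225
Sum of squared deviations: (+0.20035)² + (−0.41155)² + (−0.06255)² + (+0.10415)² + (−0.11085)² + (−0.33345)² + (+0.44905)² + (+0.16485)² = 0.57657
Variance = 0.57657 / 7 = 0.08237
SE* = √0.08237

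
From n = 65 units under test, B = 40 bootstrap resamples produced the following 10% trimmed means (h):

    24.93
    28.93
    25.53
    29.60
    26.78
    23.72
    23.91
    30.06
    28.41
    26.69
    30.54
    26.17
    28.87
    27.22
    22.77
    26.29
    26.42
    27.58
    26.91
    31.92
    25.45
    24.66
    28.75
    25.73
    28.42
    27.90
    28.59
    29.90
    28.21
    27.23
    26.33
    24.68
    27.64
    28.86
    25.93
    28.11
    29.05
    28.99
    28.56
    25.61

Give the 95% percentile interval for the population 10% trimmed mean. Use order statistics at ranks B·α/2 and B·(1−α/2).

Sorted replicates: 22.77, 23.72, 23.91, 24.66, 24.68, 24.93, 25.45, 25.53, 25.61, 25.73, 25.93, 26.17, 26.29, 26.33, 26.42, 26.69, 26.78, 26.91, 27.22, 27.23, 27.58, 27.64, 27.90, 28.11, 28.21, 28.41, 28.42, 28.56, 28.59, 28.75, 28.86, 28.87, 28.93, 28.99, 29.05, 29.60, 29.90, 30.06, 30.54, 31.92
α = 0.05; lower rank = 40 × 0.025 = 1; upper rank = 40 × 0.975 = 39.
The 1st smallest replicate is 22.77; the 39th is 30.54.

(22.77, 30.54)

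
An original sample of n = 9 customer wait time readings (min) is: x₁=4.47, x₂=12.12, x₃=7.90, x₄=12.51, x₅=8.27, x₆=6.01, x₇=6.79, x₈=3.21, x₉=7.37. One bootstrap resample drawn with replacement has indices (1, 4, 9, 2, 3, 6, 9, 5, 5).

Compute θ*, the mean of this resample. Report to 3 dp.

θ* = 8.254

Resample values: 4.47, 12.51, 7.37, 12.12, 7.90, 6.01, 7.37, 8.27, 8.27.
Mean = (4.47 + 12.51 + 7.37 + 12.12 + 7.90 + 6.01 + 7.37 + 8.27 + 8.27) / 9 = 74.290 / 9 = 8.254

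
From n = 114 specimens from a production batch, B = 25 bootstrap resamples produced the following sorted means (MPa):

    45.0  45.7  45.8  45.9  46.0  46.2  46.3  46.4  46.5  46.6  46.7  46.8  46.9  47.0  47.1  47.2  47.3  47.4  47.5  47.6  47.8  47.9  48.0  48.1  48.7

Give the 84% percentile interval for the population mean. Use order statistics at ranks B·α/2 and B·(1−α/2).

α = 0.16; lower rank = 25 × 0.080 = 2; upper rank = 25 × 0.920 = 23.
The 2nd smallest replicate is 45.7; the 23rd is 48.0.

(45.7, 48.0)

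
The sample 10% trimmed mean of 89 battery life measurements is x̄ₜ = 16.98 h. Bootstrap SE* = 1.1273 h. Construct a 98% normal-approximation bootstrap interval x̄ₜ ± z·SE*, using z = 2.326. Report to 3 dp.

(14.358, 19.602)

Margin = 2.326 × 1.1273 = 2.6221
Interval: 16.98 ± 2.6221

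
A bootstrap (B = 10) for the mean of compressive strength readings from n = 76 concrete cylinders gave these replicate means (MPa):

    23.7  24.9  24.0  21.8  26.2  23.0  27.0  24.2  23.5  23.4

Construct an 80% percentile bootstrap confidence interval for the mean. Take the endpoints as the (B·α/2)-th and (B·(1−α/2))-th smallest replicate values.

(21.8, 26.2)

Sorted replicates: 21.8, 23.0, 23.4, 23.5, 23.7, 24.0, 24.2, 24.9, 26.2, 27.0
α = 0.20; lower rank = 10 × 0.100 = 1; upper rank = 10 × 0.900 = 9.
The 1st smallest replicate is 21.8; the 9th is 26.2.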